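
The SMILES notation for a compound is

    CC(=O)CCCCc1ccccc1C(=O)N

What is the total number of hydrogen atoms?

Walk through each heavy atom and fill implicit hydrogens from standard valence (C 4, N 3, O 2, S 2, halogen 1); for lowercase aromatic atoms, an aromatic c carries 1 H when it has two neighbours and 0 H with three, and aromatic n carries 0 H:
  atom 1: C, bond orders sum to 1 (valence 4) → 3 H
  atom 2: C, bond orders sum to 4 (valence 4) → 0 H
  atom 3: O, bond orders sum to 2 (valence 2) → 0 H
  atom 4: C, bond orders sum to 2 (valence 4) → 2 H
  atom 5: C, bond orders sum to 2 (valence 4) → 2 H
  atom 6: C, bond orders sum to 2 (valence 4) → 2 H
  atom 7: C, bond orders sum to 2 (valence 4) → 2 H
  atom 8: aromatic c, 3 neighbours → 0 H
  atom 9: aromatic c, 2 neighbours → 1 H
  atom 10: aromatic c, 2 neighbours → 1 H
  atom 11: aromatic c, 2 neighbours → 1 H
  atom 12: aromatic c, 2 neighbours → 1 H
  atom 13: aromatic c, 3 neighbours → 0 H
  atom 14: C, bond orders sum to 4 (valence 4) → 0 H
  atom 15: O, bond orders sum to 2 (valence 2) → 0 H
  atom 16: N, bond orders sum to 1 (valence 3) → 2 H
Total hydrogens: 17.

17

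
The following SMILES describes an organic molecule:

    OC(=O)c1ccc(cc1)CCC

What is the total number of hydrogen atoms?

12

Walk through each heavy atom and fill implicit hydrogens from standard valence (C 4, N 3, O 2, S 2, halogen 1); for lowercase aromatic atoms, an aromatic c carries 1 H when it has two neighbours and 0 H with three, and aromatic n carries 0 H:
  atom 1: O, bond orders sum to 1 (valence 2) → 1 H
  atom 2: C, bond orders sum to 4 (valence 4) → 0 H
  atom 3: O, bond orders sum to 2 (valence 2) → 0 H
  atom 4: aromatic c, 3 neighbours → 0 H
  atom 5: aromatic c, 2 neighbours → 1 H
  atom 6: aromatic c, 2 neighbours → 1 H
  atom 7: aromatic c, 3 neighbours → 0 H
  atom 8: aromatic c, 2 neighbours → 1 H
  atom 9: aromatic c, 2 neighbours → 1 H
  atom 10: C, bond orders sum to 2 (valence 4) → 2 H
  atom 11: C, bond orders sum to 2 (valence 4) → 2 H
  atom 12: C, bond orders sum to 1 (valence 4) → 3 H
Total hydrogens: 12.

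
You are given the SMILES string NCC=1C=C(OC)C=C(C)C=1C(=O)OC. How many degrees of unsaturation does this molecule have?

Degree of unsaturation = (number of rings) + (number of π bonds).
Ring closures in the SMILES: 1.
π bonds: 4 double bonds (each 1 DoU) → 4 DoU from unsaturation.
Total DoU = 1 + 4 = 5.

5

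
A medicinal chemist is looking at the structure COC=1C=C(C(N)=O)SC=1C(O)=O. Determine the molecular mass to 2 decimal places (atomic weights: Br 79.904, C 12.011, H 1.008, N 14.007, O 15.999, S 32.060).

First, the molecular formula is C7H7NO4S (counting implicit H from valence).
  C: 7 × 12.011 = 84.077
  H: 7 × 1.008 = 7.056
  N: 1 × 14.007 = 14.007
  O: 4 × 15.999 = 63.996
  S: 1 × 32.060 = 32.060
Sum: 7×12.011 + 7×1.008 + 1×14.007 + 4×15.999 + 1×32.060 = 201.196 → 201.20 g/mol.

201.20 g/mol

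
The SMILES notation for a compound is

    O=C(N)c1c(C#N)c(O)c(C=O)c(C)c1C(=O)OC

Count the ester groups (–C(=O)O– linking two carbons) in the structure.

1

The ester motif appears at heavy-atom position 16 in the SMILES.
Other groups present: 1 aldehyde, 1 amide, 1 hydroxyl, 1 nitrile.
Ester count: 1.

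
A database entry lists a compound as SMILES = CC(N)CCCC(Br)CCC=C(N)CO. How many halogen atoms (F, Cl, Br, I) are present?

Halogen atoms appear at heavy-atom position 8 (1×Br).
Other groups present: 1 alkene, 1 hydroxyl, 2 primary amine.
Halogen count: 1.

1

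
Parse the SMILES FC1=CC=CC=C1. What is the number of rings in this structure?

In SMILES, each pair of matching ring-closure digits denotes one ring-closing bond; the number of such bonds equals the number of independent rings.
Ring-closure bonds here: 1.

1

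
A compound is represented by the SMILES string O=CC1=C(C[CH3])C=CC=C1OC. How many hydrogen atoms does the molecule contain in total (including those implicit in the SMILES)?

12

Walk through each heavy atom and fill implicit hydrogens from standard valence (C 4, N 3, O 2, S 2, halogen 1):
  atom 1: O, bond orders sum to 2 (valence 2) → 0 H
  atom 2: C, bond orders sum to 3 (valence 4) → 1 H
  atom 3: C, bond orders sum to 4 (valence 4) → 0 H
  atom 4: C, bond orders sum to 4 (valence 4) → 0 H
  atom 5: C, bond orders sum to 2 (valence 4) → 2 H
  atom 6: C with explicit H count 3
  atom 7: C, bond orders sum to 3 (valence 4) → 1 H
  atom 8: C, bond orders sum to 3 (valence 4) → 1 H
  atom 9: C, bond orders sum to 3 (valence 4) → 1 H
  atom 10: C, bond orders sum to 4 (valence 4) → 0 H
  atom 11: O, bond orders sum to 2 (valence 2) → 0 H
  atom 12: C, bond orders sum to 1 (valence 4) → 3 H
Total hydrogens: 12.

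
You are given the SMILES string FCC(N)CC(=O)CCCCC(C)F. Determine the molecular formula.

C10H19F2NO

Walk through each heavy atom and fill implicit hydrogens from standard valence (C 4, N 3, O 2, S 2, halogen 1):
  atom 1: F (halogen, monovalent) → 0 H
  atom 2: C, bond orders sum to 2 (valence 4) → 2 H
  atom 3: C, bond orders sum to 3 (valence 4) → 1 H
  atom 4: N, bond orders sum to 1 (valence 3) → 2 H
  atom 5: C, bond orders sum to 2 (valence 4) → 2 H
  atom 6: C, bond orders sum to 4 (valence 4) → 0 H
  atom 7: O, bond orders sum to 2 (valence 2) → 0 H
  atom 8: C, bond orders sum to 2 (valence 4) → 2 H
  atom 9: C, bond orders sum to 2 (valence 4) → 2 H
  atom 10: C, bond orders sum to 2 (valence 4) → 2 H
  atom 11: C, bond orders sum to 2 (valence 4) → 2 H
  atom 12: C, bond orders sum to 3 (valence 4) → 1 H
  atom 13: C, bond orders sum to 1 (valence 4) → 3 H
  atom 14: F (halogen, monovalent) → 0 H
Totals → C:10, H:19, F:2, N:1, O:1.
In Hill order: C10H19F2NO.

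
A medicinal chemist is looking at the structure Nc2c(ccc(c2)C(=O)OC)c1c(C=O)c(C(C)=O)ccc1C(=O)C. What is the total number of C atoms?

Count every carbon token in the SMILES (each C, including those in ring-closure positions and inside branches).
Carbon count: 19.

19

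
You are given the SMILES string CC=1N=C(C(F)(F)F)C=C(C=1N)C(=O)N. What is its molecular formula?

C8H8F3N3O

Walk through each heavy atom and fill implicit hydrogens from standard valence (C 4, N 3, O 2, S 2, halogen 1):
  atom 1: C, bond orders sum to 1 (valence 4) → 3 H
  atom 2: C, bond orders sum to 4 (valence 4) → 0 H
  atom 3: N, bond orders sum to 3 (valence 3) → 0 H
  atom 4: C, bond orders sum to 4 (valence 4) → 0 H
  atom 5: C, bond orders sum to 4 (valence 4) → 0 H
  atom 6: F (halogen, monovalent) → 0 H
  atom 7: F (halogen, monovalent) → 0 H
  atom 8: F (halogen, monovalent) → 0 H
  atom 9: C, bond orders sum to 3 (valence 4) → 1 H
  atom 10: C, bond orders sum to 4 (valence 4) → 0 H
  atom 11: C, bond orders sum to 4 (valence 4) → 0 H
  atom 12: N, bond orders sum to 1 (valence 3) → 2 H
  atom 13: C, bond orders sum to 4 (valence 4) → 0 H
  atom 14: O, bond orders sum to 2 (valence 2) → 0 H
  atom 15: N, bond orders sum to 1 (valence 3) → 2 H
Totals → C:8, H:8, F:3, N:3, O:1.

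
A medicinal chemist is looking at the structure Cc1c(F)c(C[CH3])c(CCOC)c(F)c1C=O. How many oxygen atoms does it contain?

Scan the SMILES for O atoms (remember two-letter symbols like Cl and Br are single atoms).
Oxygen count: 2.

2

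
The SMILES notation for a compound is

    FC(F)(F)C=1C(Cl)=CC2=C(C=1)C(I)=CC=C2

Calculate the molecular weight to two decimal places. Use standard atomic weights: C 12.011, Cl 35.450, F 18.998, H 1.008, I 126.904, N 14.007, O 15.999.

First, the molecular formula is C11H5ClF3I (counting implicit H from valence).
  C: 11 × 12.011 = 132.121
  Cl: 1 × 35.450 = 35.450
  F: 3 × 18.998 = 56.994
  H: 5 × 1.008 = 5.040
  I: 1 × 126.904 = 126.904
Sum: 11×12.011 + 1×35.450 + 3×18.998 + 5×1.008 + 1×126.904 = 356.509 → 356.51 g/mol.

356.51 g/mol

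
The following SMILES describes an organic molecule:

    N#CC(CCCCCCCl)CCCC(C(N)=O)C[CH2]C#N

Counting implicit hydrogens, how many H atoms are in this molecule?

26

Walk through each heavy atom and fill implicit hydrogens from standard valence (C 4, N 3, O 2, S 2, halogen 1):
  atom 1: N, bond orders sum to 3 (valence 3) → 0 H
  atom 2: C, bond orders sum to 4 (valence 4) → 0 H
  atom 3: C, bond orders sum to 3 (valence 4) → 1 H
  atom 4: C, bond orders sum to 2 (valence 4) → 2 H
  atom 5: C, bond orders sum to 2 (valence 4) → 2 H
  atom 6: C, bond orders sum to 2 (valence 4) → 2 H
  atom 7: C, bond orders sum to 2 (valence 4) → 2 H
  atom 8: C, bond orders sum to 2 (valence 4) → 2 H
  atom 9: C, bond orders sum to 2 (valence 4) → 2 H
  atom 10: Cl (halogen, monovalent) → 0 H
  atom 11: C, bond orders sum to 2 (valence 4) → 2 H
  atom 12: C, bond orders sum to 2 (valence 4) → 2 H
  atom 13: C, bond orders sum to 2 (valence 4) → 2 H
  atom 14: C, bond orders sum to 3 (valence 4) → 1 H
  atom 15: C, bond orders sum to 4 (valence 4) → 0 H
  atom 16: N, bond orders sum to 1 (valence 3) → 2 H
  atom 17: O, bond orders sum to 2 (valence 2) → 0 H
  atom 18: C, bond orders sum to 2 (valence 4) → 2 H
  atom 19: C with explicit H count 2
  atom 20: C, bond orders sum to 4 (valence 4) → 0 H
  atom 21: N, bond orders sum to 3 (valence 3) → 0 H
Total hydrogens: 26.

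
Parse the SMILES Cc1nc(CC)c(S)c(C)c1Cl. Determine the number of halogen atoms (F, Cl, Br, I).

1

Halogen atoms appear at heavy-atom position 12 (1×Cl).
Other groups present: 1 thiol.
Halogen count: 1.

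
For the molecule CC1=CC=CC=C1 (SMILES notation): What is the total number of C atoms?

Count every carbon token in the SMILES (each C, including those in ring-closure positions and inside branches).
Carbon count: 7.

7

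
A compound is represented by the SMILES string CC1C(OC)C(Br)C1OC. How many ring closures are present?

1

In SMILES, each pair of matching ring-closure digits denotes one ring-closing bond; the number of such bonds equals the number of independent rings.
Ring-closure bonds here: 1.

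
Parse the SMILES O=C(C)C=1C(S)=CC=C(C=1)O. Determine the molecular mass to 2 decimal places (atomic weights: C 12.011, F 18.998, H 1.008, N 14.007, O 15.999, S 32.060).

First, the molecular formula is C8H8O2S (counting implicit H from valence).
  C: 8 × 12.011 = 96.088
  H: 8 × 1.008 = 8.064
  O: 2 × 15.999 = 31.998
  S: 1 × 32.060 = 32.060
Sum: 8×12.011 + 8×1.008 + 2×15.999 + 1×32.060 = 168.210 → 168.21 g/mol.

168.21 g/mol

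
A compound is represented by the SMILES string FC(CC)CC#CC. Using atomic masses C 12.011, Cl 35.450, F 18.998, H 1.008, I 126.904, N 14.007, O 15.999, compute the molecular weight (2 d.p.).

First, the molecular formula is C7H11F (counting implicit H from valence).
  C: 7 × 12.011 = 84.077
  F: 1 × 18.998 = 18.998
  H: 11 × 1.008 = 11.088
Sum: 7×12.011 + 1×18.998 + 11×1.008 = 114.163 → 114.16 g/mol.

114.16 g/mol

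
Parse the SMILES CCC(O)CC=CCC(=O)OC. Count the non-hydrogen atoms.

12

Every atom symbol written in the SMILES (organic subset) is one heavy atom; implicit H are not written.
Heavy atoms by element → C:9, O:3.
Total: 12.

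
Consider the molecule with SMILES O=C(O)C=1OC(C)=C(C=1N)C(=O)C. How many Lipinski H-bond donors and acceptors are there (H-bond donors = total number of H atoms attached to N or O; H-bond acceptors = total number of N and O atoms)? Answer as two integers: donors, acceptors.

Donors: find every N or O and count the H atoms it carries.
  atom 1 (O): bond orders sum to 2 → 0 H
  atom 3 (O): bond orders sum to 1 → 1 H
  atom 5 (O): bond orders sum to 2 → 0 H
  atom 10 (N): bond orders sum to 1 → 2 H
  atom 12 (O): bond orders sum to 2 → 0 H
Lipinski HBD = 3.
Acceptors: N atoms = 1, O atoms = 4 → HBA = 5.

3, 5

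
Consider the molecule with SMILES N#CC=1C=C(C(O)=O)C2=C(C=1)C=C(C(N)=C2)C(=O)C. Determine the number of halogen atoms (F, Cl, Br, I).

Scan the SMILES for the halogen motif — none present.
Groups that are present: 1 carboxylic acid, 1 ketone, 1 nitrile, 1 primary amine.

0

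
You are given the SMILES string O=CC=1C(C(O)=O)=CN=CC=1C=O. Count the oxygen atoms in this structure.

4

Scan the SMILES for O atoms (remember two-letter symbols like Cl and Br are single atoms).
Oxygen count: 4.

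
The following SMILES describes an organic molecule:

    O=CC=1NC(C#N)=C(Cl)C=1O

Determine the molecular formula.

Walk through each heavy atom and fill implicit hydrogens from standard valence (C 4, N 3, O 2, S 2, halogen 1):
  atom 1: O, bond orders sum to 2 (valence 2) → 0 H
  atom 2: C, bond orders sum to 3 (valence 4) → 1 H
  atom 3: C, bond orders sum to 4 (valence 4) → 0 H
  atom 4: N, bond orders sum to 2 (valence 3) → 1 H
  atom 5: C, bond orders sum to 4 (valence 4) → 0 H
  atom 6: C, bond orders sum to 4 (valence 4) → 0 H
  atom 7: N, bond orders sum to 3 (valence 3) → 0 H
  atom 8: C, bond orders sum to 4 (valence 4) → 0 H
  atom 9: Cl (halogen, monovalent) → 0 H
  atom 10: C, bond orders sum to 4 (valence 4) → 0 H
  atom 11: O, bond orders sum to 1 (valence 2) → 1 H
Totals → C:6, H:3, Cl:1, N:2, O:2.
In Hill order: C6H3ClN2O2.

C6H3ClN2O2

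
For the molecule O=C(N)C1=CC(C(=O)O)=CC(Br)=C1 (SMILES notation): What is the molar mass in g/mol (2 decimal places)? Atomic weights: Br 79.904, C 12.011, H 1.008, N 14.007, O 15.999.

First, the molecular formula is C8H6BrNO3 (counting implicit H from valence).
  Br: 1 × 79.904 = 79.904
  C: 8 × 12.011 = 96.088
  H: 6 × 1.008 = 6.048
  N: 1 × 14.007 = 14.007
  O: 3 × 15.999 = 47.997
Sum: 1×79.904 + 8×12.011 + 6×1.008 + 1×14.007 + 3×15.999 = 244.044 → 244.04 g/mol.

244.04 g/mol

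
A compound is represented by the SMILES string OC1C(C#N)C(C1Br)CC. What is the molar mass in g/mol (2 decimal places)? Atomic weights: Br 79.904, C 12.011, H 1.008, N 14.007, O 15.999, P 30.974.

First, the molecular formula is C7H10BrNO (counting implicit H from valence).
  Br: 1 × 79.904 = 79.904
  C: 7 × 12.011 = 84.077
  H: 10 × 1.008 = 10.080
  N: 1 × 14.007 = 14.007
  O: 1 × 15.999 = 15.999
Sum: 1×79.904 + 7×12.011 + 10×1.008 + 1×14.007 + 1×15.999 = 204.067 → 204.07 g/mol.

204.07 g/mol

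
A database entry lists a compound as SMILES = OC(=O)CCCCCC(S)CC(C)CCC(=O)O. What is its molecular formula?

Walk through each heavy atom and fill implicit hydrogens from standard valence (C 4, N 3, O 2, S 2, halogen 1):
  atom 1: O, bond orders sum to 1 (valence 2) → 1 H
  atom 2: C, bond orders sum to 4 (valence 4) → 0 H
  atom 3: O, bond orders sum to 2 (valence 2) → 0 H
  atom 4: C, bond orders sum to 2 (valence 4) → 2 H
  atom 5: C, bond orders sum to 2 (valence 4) → 2 H
  atom 6: C, bond orders sum to 2 (valence 4) → 2 H
  atom 7: C, bond orders sum to 2 (valence 4) → 2 H
  atom 8: C, bond orders sum to 2 (valence 4) → 2 H
  atom 9: C, bond orders sum to 3 (valence 4) → 1 H
  atom 10: S, bond orders sum to 1 (valence 2) → 1 H
  atom 11: C, bond orders sum to 2 (valence 4) → 2 H
  atom 12: C, bond orders sum to 3 (valence 4) → 1 H
  atom 13: C, bond orders sum to 1 (valence 4) → 3 H
  atom 14: C, bond orders sum to 2 (valence 4) → 2 H
  atom 15: C, bond orders sum to 2 (valence 4) → 2 H
  atom 16: C, bond orders sum to 4 (valence 4) → 0 H
  atom 17: O, bond orders sum to 2 (valence 2) → 0 H
  atom 18: O, bond orders sum to 1 (valence 2) → 1 H
Totals → C:13, H:24, O:4, S:1.

C13H24O4S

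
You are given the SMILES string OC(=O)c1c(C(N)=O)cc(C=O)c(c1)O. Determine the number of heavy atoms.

Every atom symbol written in the SMILES (organic subset) is one heavy atom; implicit H are not written.
Heavy atoms by element → C:9, N:1, O:5.
Total: 15.

15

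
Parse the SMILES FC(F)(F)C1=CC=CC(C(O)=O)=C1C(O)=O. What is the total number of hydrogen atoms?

Walk through each heavy atom and fill implicit hydrogens from standard valence (C 4, N 3, O 2, S 2, halogen 1):
  atom 1: F (halogen, monovalent) → 0 H
  atom 2: C, bond orders sum to 4 (valence 4) → 0 H
  atom 3: F (halogen, monovalent) → 0 H
  atom 4: F (halogen, monovalent) → 0 H
  atom 5: C, bond orders sum to 4 (valence 4) → 0 H
  atom 6: C, bond orders sum to 3 (valence 4) → 1 H
  atom 7: C, bond orders sum to 3 (valence 4) → 1 H
  atom 8: C, bond orders sum to 3 (valence 4) → 1 H
  atom 9: C, bond orders sum to 4 (valence 4) → 0 H
  atom 10: C, bond orders sum to 4 (valence 4) → 0 H
  atom 11: O, bond orders sum to 1 (valence 2) → 1 H
  atom 12: O, bond orders sum to 2 (valence 2) → 0 H
  atom 13: C, bond orders sum to 4 (valence 4) → 0 H
  atom 14: C, bond orders sum to 4 (valence 4) → 0 H
  atom 15: O, bond orders sum to 1 (valence 2) → 1 H
  atom 16: O, bond orders sum to 2 (valence 2) → 0 H
Total hydrogens: 5.

5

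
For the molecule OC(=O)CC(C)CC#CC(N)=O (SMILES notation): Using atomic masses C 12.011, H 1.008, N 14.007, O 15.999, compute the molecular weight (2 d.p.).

169.18 g/mol

First, the molecular formula is C8H11NO3 (counting implicit H from valence).
  C: 8 × 12.011 = 96.088
  H: 11 × 1.008 = 11.088
  N: 1 × 14.007 = 14.007
  O: 3 × 15.999 = 47.997
Sum: 8×12.011 + 11×1.008 + 1×14.007 + 3×15.999 = 169.180 → 169.18 g/mol.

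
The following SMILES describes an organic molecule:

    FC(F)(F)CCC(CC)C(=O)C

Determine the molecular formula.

C8H13F3O

Walk through each heavy atom and fill implicit hydrogens from standard valence (C 4, N 3, O 2, S 2, halogen 1):
  atom 1: F (halogen, monovalent) → 0 H
  atom 2: C, bond orders sum to 4 (valence 4) → 0 H
  atom 3: F (halogen, monovalent) → 0 H
  atom 4: F (halogen, monovalent) → 0 H
  atom 5: C, bond orders sum to 2 (valence 4) → 2 H
  atom 6: C, bond orders sum to 2 (valence 4) → 2 H
  atom 7: C, bond orders sum to 3 (valence 4) → 1 H
  atom 8: C, bond orders sum to 2 (valence 4) → 2 H
  atom 9: C, bond orders sum to 1 (valence 4) → 3 H
  atom 10: C, bond orders sum to 4 (valence 4) → 0 H
  atom 11: O, bond orders sum to 2 (valence 2) → 0 H
  atom 12: C, bond orders sum to 1 (valence 4) → 3 H
Totals → C:8, H:13, F:3, O:1.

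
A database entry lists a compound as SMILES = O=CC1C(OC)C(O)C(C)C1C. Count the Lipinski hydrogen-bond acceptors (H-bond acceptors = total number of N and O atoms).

N atoms: 0; O atoms: 3.
Lipinski HBA = 0 + 3 = 3.

3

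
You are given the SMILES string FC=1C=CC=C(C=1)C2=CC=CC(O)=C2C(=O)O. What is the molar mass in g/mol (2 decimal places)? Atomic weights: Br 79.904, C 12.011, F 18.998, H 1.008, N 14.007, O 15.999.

232.21 g/mol

First, the molecular formula is C13H9FO3 (counting implicit H from valence).
  C: 13 × 12.011 = 156.143
  F: 1 × 18.998 = 18.998
  H: 9 × 1.008 = 9.072
  O: 3 × 15.999 = 47.997
Sum: 13×12.011 + 1×18.998 + 9×1.008 + 3×15.999 = 232.210 → 232.21 g/mol.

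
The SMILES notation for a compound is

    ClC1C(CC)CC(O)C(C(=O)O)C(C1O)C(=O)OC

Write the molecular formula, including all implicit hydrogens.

Walk through each heavy atom and fill implicit hydrogens from standard valence (C 4, N 3, O 2, S 2, halogen 1):
  atom 1: Cl (halogen, monovalent) → 0 H
  atom 2: C, bond orders sum to 3 (valence 4) → 1 H
  atom 3: C, bond orders sum to 3 (valence 4) → 1 H
  atom 4: C, bond orders sum to 2 (valence 4) → 2 H
  atom 5: C, bond orders sum to 1 (valence 4) → 3 H
  atom 6: C, bond orders sum to 2 (valence 4) → 2 H
  atom 7: C, bond orders sum to 3 (valence 4) → 1 H
  atom 8: O, bond orders sum to 1 (valence 2) → 1 H
  atom 9: C, bond orders sum to 3 (valence 4) → 1 H
  atom 10: C, bond orders sum to 4 (valence 4) → 0 H
  atom 11: O, bond orders sum to 2 (valence 2) → 0 H
  atom 12: O, bond orders sum to 1 (valence 2) → 1 H
  atom 13: C, bond orders sum to 3 (valence 4) → 1 H
  atom 14: C, bond orders sum to 3 (valence 4) → 1 H
  atom 15: O, bond orders sum to 1 (valence 2) → 1 H
  atom 16: C, bond orders sum to 4 (valence 4) → 0 H
  atom 17: O, bond orders sum to 2 (valence 2) → 0 H
  atom 18: O, bond orders sum to 2 (valence 2) → 0 H
  atom 19: C, bond orders sum to 1 (valence 4) → 3 H
Totals → C:12, H:19, Cl:1, O:6.

C12H19ClO6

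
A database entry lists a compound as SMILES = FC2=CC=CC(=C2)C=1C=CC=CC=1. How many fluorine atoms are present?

Scan the SMILES for F atoms (remember two-letter symbols like Cl and Br are single atoms).
Fluorine count: 1.

1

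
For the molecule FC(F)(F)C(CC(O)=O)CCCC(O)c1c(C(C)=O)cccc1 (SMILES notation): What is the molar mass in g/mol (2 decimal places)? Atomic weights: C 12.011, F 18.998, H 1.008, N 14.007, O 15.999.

332.32 g/mol

First, the molecular formula is C16H19F3O4 (counting implicit H from valence).
  C: 16 × 12.011 = 192.176
  F: 3 × 18.998 = 56.994
  H: 19 × 1.008 = 19.152
  O: 4 × 15.999 = 63.996
Sum: 16×12.011 + 3×18.998 + 19×1.008 + 4×15.999 = 332.318 → 332.32 g/mol.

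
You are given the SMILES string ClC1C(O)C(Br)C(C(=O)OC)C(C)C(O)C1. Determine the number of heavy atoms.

Every atom symbol written in the SMILES (organic subset) is one heavy atom; implicit H are not written.
Heavy atoms by element → Br:1, C:10, Cl:1, O:4.
Total: 16.

16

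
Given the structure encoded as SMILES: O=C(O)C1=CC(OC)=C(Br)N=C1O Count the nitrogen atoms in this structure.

Scan the SMILES for N atoms (remember two-letter symbols like Cl and Br are single atoms).
Nitrogen count: 1.

1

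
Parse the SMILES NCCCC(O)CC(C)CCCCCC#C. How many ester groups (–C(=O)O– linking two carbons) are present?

Scan the SMILES for the ester motif — none present.
Groups that are present: 1 alkyne, 1 hydroxyl, 1 primary amine.

0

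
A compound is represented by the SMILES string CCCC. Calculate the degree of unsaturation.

0

Molecular formula: C4H10.
DoU = (2C + 2 + N − H − X) / 2, where X is the halogen count and O/S are ignored.
    = (2·4 + 2 + 0 − 10 − 0) / 2 = 0 / 2 = 0.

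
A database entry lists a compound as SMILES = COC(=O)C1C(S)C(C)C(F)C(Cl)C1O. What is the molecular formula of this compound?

Walk through each heavy atom and fill implicit hydrogens from standard valence (C 4, N 3, O 2, S 2, halogen 1):
  atom 1: C, bond orders sum to 1 (valence 4) → 3 H
  atom 2: O, bond orders sum to 2 (valence 2) → 0 H
  atom 3: C, bond orders sum to 4 (valence 4) → 0 H
  atom 4: O, bond orders sum to 2 (valence 2) → 0 H
  atom 5: C, bond orders sum to 3 (valence 4) → 1 H
  atom 6: C, bond orders sum to 3 (valence 4) → 1 H
  atom 7: S, bond orders sum to 1 (valence 2) → 1 H
  atom 8: C, bond orders sum to 3 (valence 4) → 1 H
  atom 9: C, bond orders sum to 1 (valence 4) → 3 H
  atom 10: C, bond orders sum to 3 (valence 4) → 1 H
  atom 11: F (halogen, monovalent) → 0 H
  atom 12: C, bond orders sum to 3 (valence 4) → 1 H
  atom 13: Cl (halogen, monovalent) → 0 H
  atom 14: C, bond orders sum to 3 (valence 4) → 1 H
  atom 15: O, bond orders sum to 1 (valence 2) → 1 H
Totals → C:9, H:14, Cl:1, F:1, O:3, S:1.

C9H14ClFO3S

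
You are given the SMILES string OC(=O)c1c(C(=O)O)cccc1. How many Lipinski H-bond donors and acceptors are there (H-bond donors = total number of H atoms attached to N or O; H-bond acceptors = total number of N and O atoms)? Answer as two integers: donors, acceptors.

2, 4

Donors: find every N or O and count the H atoms it carries.
  atom 1 (O): bond orders sum to 1 → 1 H
  atom 3 (O): bond orders sum to 2 → 0 H
  atom 7 (O): bond orders sum to 2 → 0 H
  atom 8 (O): bond orders sum to 1 → 1 H
Lipinski HBD = 2.
Acceptors: N atoms = 0, O atoms = 4 → HBA = 4.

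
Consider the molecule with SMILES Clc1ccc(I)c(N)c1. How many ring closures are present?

1

In SMILES, each pair of matching ring-closure digits denotes one ring-closing bond; the number of such bonds equals the number of independent rings.
Ring-closure bonds here: 1.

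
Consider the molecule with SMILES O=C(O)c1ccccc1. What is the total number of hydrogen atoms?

6

Walk through each heavy atom and fill implicit hydrogens from standard valence (C 4, N 3, O 2, S 2, halogen 1); for lowercase aromatic atoms, an aromatic c carries 1 H when it has two neighbours and 0 H with three, and aromatic n carries 0 H:
  atom 1: O, bond orders sum to 2 (valence 2) → 0 H
  atom 2: C, bond orders sum to 4 (valence 4) → 0 H
  atom 3: O, bond orders sum to 1 (valence 2) → 1 H
  atom 4: aromatic c, 3 neighbours → 0 H
  atom 5: aromatic c, 2 neighbours → 1 H
  atom 6: aromatic c, 2 neighbours → 1 H
  atom 7: aromatic c, 2 neighbours → 1 H
  atom 8: aromatic c, 2 neighbours → 1 H
  atom 9: aromatic c, 2 neighbours → 1 H
Total hydrogens: 6.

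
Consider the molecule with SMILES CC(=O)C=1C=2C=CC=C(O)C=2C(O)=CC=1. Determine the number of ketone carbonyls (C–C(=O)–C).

The ketone motif appears at heavy-atom position 2 in the SMILES.
Other groups present: 2 hydroxyl.
Ketone count: 1.

1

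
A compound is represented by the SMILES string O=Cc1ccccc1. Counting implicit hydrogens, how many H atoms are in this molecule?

6

Walk through each heavy atom and fill implicit hydrogens from standard valence (C 4, N 3, O 2, S 2, halogen 1); for lowercase aromatic atoms, an aromatic c carries 1 H when it has two neighbours and 0 H with three, and aromatic n carries 0 H:
  atom 1: O, bond orders sum to 2 (valence 2) → 0 H
  atom 2: C, bond orders sum to 3 (valence 4) → 1 H
  atom 3: aromatic c, 3 neighbours → 0 H
  atom 4: aromatic c, 2 neighbours → 1 H
  atom 5: aromatic c, 2 neighbours → 1 H
  atom 6: aromatic c, 2 neighbours → 1 H
  atom 7: aromatic c, 2 neighbours → 1 H
  atom 8: aromatic c, 2 neighbours → 1 H
Total hydrogens: 6.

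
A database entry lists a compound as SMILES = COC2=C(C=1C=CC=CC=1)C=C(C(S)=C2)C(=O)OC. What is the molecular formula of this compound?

C15H14O3S

Walk through each heavy atom and fill implicit hydrogens from standard valence (C 4, N 3, O 2, S 2, halogen 1):
  atom 1: C, bond orders sum to 1 (valence 4) → 3 H
  atom 2: O, bond orders sum to 2 (valence 2) → 0 H
  atom 3: C, bond orders sum to 4 (valence 4) → 0 H
  atom 4: C, bond orders sum to 4 (valence 4) → 0 H
  atom 5: C, bond orders sum to 4 (valence 4) → 0 H
  atom 6: C, bond orders sum to 3 (valence 4) → 1 H
  atom 7: C, bond orders sum to 3 (valence 4) → 1 H
  atom 8: C, bond orders sum to 3 (valence 4) → 1 H
  atom 9: C, bond orders sum to 3 (valence 4) → 1 H
  atom 10: C, bond orders sum to 3 (valence 4) → 1 H
  atom 11: C, bond orders sum to 3 (valence 4) → 1 H
  atom 12: C, bond orders sum to 4 (valence 4) → 0 H
  atom 13: C, bond orders sum to 4 (valence 4) → 0 H
  atom 14: S, bond orders sum to 1 (valence 2) → 1 H
  atom 15: C, bond orders sum to 3 (valence 4) → 1 H
  atom 16: C, bond orders sum to 4 (valence 4) → 0 H
  atom 17: O, bond orders sum to 2 (valence 2) → 0 H
  atom 18: O, bond orders sum to 2 (valence 2) → 0 H
  atom 19: C, bond orders sum to 1 (valence 4) → 3 H
Totals → C:15, H:14, O:3, S:1.
In Hill order: C15H14O3S.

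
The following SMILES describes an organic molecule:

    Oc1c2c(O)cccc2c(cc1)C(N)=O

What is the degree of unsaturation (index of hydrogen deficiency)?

Molecular formula: C11H9NO3.
DoU = (2C + 2 + N − H − X) / 2, where X is the halogen count and O/S are ignored.
    = (2·11 + 2 + 1 − 9 − 0) / 2 = 16 / 2 = 8.

8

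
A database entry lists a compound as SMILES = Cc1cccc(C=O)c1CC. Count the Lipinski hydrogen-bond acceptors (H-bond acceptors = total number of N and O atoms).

1

N atoms: 0; O atoms: 1.
Lipinski HBA = 0 + 1 = 1.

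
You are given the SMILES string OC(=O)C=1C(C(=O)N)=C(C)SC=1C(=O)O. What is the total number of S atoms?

Scan the SMILES for S atoms (remember two-letter symbols like Cl and Br are single atoms).
Sulfur count: 1.

1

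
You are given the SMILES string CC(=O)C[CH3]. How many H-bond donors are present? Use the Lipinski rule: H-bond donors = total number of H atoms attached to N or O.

Donors: find every N or O and count the H atoms it carries.
  atom 3 (O): bond orders sum to 2 → 0 H
Lipinski HBD = 0.

0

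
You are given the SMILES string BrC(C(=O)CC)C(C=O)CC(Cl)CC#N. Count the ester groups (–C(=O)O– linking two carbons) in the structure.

0

Scan the SMILES for the ester motif — none present.
Groups that are present: 1 aldehyde, 1 ketone, 1 nitrile.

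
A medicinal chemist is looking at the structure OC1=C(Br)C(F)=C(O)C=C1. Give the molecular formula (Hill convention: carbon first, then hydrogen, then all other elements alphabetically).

C6H4BrFO2

Walk through each heavy atom and fill implicit hydrogens from standard valence (C 4, N 3, O 2, S 2, halogen 1):
  atom 1: O, bond orders sum to 1 (valence 2) → 1 H
  atom 2: C, bond orders sum to 4 (valence 4) → 0 H
  atom 3: C, bond orders sum to 4 (valence 4) → 0 H
  atom 4: Br (halogen, monovalent) → 0 H
  atom 5: C, bond orders sum to 4 (valence 4) → 0 H
  atom 6: F (halogen, monovalent) → 0 H
  atom 7: C, bond orders sum to 4 (valence 4) → 0 H
  atom 8: O, bond orders sum to 1 (valence 2) → 1 H
  atom 9: C, bond orders sum to 3 (valence 4) → 1 H
  atom 10: C, bond orders sum to 3 (valence 4) → 1 H
Totals → C:6, H:4, Br:1, F:1, O:2.
In Hill order: C6H4BrFO2.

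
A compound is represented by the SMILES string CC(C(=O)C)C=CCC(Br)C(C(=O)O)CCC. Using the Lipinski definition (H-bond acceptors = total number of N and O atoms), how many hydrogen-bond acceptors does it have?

N atoms: 0; O atoms: 3.
Lipinski HBA = 0 + 3 = 3.

3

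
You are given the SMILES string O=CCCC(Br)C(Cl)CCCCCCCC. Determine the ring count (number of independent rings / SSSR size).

In SMILES, each pair of matching ring-closure digits denotes one ring-closing bond; the number of such bonds equals the number of independent rings.
Ring-closure bonds here: 0.

0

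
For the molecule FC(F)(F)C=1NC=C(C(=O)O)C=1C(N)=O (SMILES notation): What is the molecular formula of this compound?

Walk through each heavy atom and fill implicit hydrogens from standard valence (C 4, N 3, O 2, S 2, halogen 1):
  atom 1: F (halogen, monovalent) → 0 H
  atom 2: C, bond orders sum to 4 (valence 4) → 0 H
  atom 3: F (halogen, monovalent) → 0 H
  atom 4: F (halogen, monovalent) → 0 H
  atom 5: C, bond orders sum to 4 (valence 4) → 0 H
  atom 6: N, bond orders sum to 2 (valence 3) → 1 H
  atom 7: C, bond orders sum to 3 (valence 4) → 1 H
  atom 8: C, bond orders sum to 4 (valence 4) → 0 H
  atom 9: C, bond orders sum to 4 (valence 4) → 0 H
  atom 10: O, bond orders sum to 2 (valence 2) → 0 H
  atom 11: O, bond orders sum to 1 (valence 2) → 1 H
  atom 12: C, bond orders sum to 4 (valence 4) → 0 H
  atom 13: C, bond orders sum to 4 (valence 4) → 0 H
  atom 14: N, bond orders sum to 1 (valence 3) → 2 H
  atom 15: O, bond orders sum to 2 (valence 2) → 0 H
Totals → C:7, H:5, F:3, N:2, O:3.

C7H5F3N2O3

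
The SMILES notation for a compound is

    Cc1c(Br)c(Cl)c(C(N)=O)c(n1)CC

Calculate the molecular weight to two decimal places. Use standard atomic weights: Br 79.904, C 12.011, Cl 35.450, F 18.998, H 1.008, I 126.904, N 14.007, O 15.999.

First, the molecular formula is C9H10BrClN2O (counting implicit H from valence).
  Br: 1 × 79.904 = 79.904
  C: 9 × 12.011 = 108.099
  Cl: 1 × 35.450 = 35.450
  H: 10 × 1.008 = 10.080
  N: 2 × 14.007 = 28.014
  O: 1 × 15.999 = 15.999
Sum: 1×79.904 + 9×12.011 + 1×35.450 + 10×1.008 + 2×14.007 + 1×15.999 = 277.546 → 277.55 g/mol.

277.55 g/mol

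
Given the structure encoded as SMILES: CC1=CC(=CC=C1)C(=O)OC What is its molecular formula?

C9H10O2

Walk through each heavy atom and fill implicit hydrogens from standard valence (C 4, N 3, O 2, S 2, halogen 1):
  atom 1: C, bond orders sum to 1 (valence 4) → 3 H
  atom 2: C, bond orders sum to 4 (valence 4) → 0 H
  atom 3: C, bond orders sum to 3 (valence 4) → 1 H
  atom 4: C, bond orders sum to 4 (valence 4) → 0 H
  atom 5: C, bond orders sum to 3 (valence 4) → 1 H
  atom 6: C, bond orders sum to 3 (valence 4) → 1 H
  atom 7: C, bond orders sum to 3 (valence 4) → 1 H
  atom 8: C, bond orders sum to 4 (valence 4) → 0 H
  atom 9: O, bond orders sum to 2 (valence 2) → 0 H
  atom 10: O, bond orders sum to 2 (valence 2) → 0 H
  atom 11: C, bond orders sum to 1 (valence 4) → 3 H
Totals → C:9, H:10, O:2.
In Hill order: C9H10O2.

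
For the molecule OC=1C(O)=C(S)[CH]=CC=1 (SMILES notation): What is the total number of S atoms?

Scan the SMILES for S atoms (remember two-letter symbols like Cl and Br are single atoms).
Sulfur count: 1.

1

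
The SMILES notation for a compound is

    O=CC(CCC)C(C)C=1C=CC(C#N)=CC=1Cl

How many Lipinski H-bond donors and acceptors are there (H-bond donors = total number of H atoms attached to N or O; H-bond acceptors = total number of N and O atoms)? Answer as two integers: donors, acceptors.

0, 2

Donors: find every N or O and count the H atoms it carries.
  atom 1 (O): bond orders sum to 2 → 0 H
  atom 14 (N): bond orders sum to 3 → 0 H
Lipinski HBD = 0.
Acceptors: N atoms = 1, O atoms = 1 → HBA = 2.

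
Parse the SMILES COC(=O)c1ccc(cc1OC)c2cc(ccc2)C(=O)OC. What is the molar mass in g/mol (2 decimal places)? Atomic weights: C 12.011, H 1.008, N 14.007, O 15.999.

First, the molecular formula is C17H16O5 (counting implicit H from valence).
  C: 17 × 12.011 = 204.187
  H: 16 × 1.008 = 16.128
  O: 5 × 15.999 = 79.995
Sum: 17×12.011 + 16×1.008 + 5×15.999 = 300.310 → 300.31 g/mol.

300.31 g/mol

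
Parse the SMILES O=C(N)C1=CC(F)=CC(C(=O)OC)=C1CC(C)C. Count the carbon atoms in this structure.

Count every carbon token in the SMILES (each C, including those in ring-closure positions and inside branches).
Carbon count: 13.

13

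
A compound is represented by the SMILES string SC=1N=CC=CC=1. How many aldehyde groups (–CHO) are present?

Scan the SMILES for the aldehyde motif — none present.
Groups that are present: 1 thiol.

0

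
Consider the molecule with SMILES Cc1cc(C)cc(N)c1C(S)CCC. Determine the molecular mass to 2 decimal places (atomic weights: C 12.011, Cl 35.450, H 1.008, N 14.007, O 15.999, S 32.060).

209.35 g/mol

First, the molecular formula is C12H19NS (counting implicit H from valence).
  C: 12 × 12.011 = 144.132
  H: 19 × 1.008 = 19.152
  N: 1 × 14.007 = 14.007
  S: 1 × 32.060 = 32.060
Sum: 12×12.011 + 19×1.008 + 1×14.007 + 1×32.060 = 209.351 → 209.35 g/mol.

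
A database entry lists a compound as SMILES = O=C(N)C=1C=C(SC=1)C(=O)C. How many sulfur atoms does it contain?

1

Scan the SMILES for S atoms (remember two-letter symbols like Cl and Br are single atoms).
Sulfur count: 1.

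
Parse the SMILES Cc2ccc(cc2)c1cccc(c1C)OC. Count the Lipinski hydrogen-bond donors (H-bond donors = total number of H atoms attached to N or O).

Donors: find every N or O and count the H atoms it carries.
  atom 15 (O): bond orders sum to 2 → 0 H
Lipinski HBD = 0.

0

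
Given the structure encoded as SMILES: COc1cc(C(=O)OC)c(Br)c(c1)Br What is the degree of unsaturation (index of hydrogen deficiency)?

Molecular formula: C9H8Br2O3.
DoU = (2C + 2 + N − H − X) / 2, where X is the halogen count and O/S are ignored.
    = (2·9 + 2 + 0 − 8 − 2) / 2 = 10 / 2 = 5.

5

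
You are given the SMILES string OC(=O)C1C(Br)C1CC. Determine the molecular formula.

Walk through each heavy atom and fill implicit hydrogens from standard valence (C 4, N 3, O 2, S 2, halogen 1):
  atom 1: O, bond orders sum to 1 (valence 2) → 1 H
  atom 2: C, bond orders sum to 4 (valence 4) → 0 H
  atom 3: O, bond orders sum to 2 (valence 2) → 0 H
  atom 4: C, bond orders sum to 3 (valence 4) → 1 H
  atom 5: C, bond orders sum to 3 (valence 4) → 1 H
  atom 6: Br (halogen, monovalent) → 0 H
  atom 7: C, bond orders sum to 3 (valence 4) → 1 H
  atom 8: C, bond orders sum to 2 (valence 4) → 2 H
  atom 9: C, bond orders sum to 1 (valence 4) → 3 H
Totals → C:6, H:9, Br:1, O:2.

C6H9BrO2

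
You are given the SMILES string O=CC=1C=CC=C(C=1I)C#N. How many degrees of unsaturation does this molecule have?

7

Molecular formula: C8H4INO.
DoU = (2C + 2 + N − H − X) / 2, where X is the halogen count and O/S are ignored.
    = (2·8 + 2 + 1 − 4 − 1) / 2 = 14 / 2 = 7.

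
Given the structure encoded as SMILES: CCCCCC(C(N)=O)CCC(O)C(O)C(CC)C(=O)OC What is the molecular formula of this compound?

Walk through each heavy atom and fill implicit hydrogens from standard valence (C 4, N 3, O 2, S 2, halogen 1):
  atom 1: C, bond orders sum to 1 (valence 4) → 3 H
  atom 2: C, bond orders sum to 2 (valence 4) → 2 H
  atom 3: C, bond orders sum to 2 (valence 4) → 2 H
  atom 4: C, bond orders sum to 2 (valence 4) → 2 H
  atom 5: C, bond orders sum to 2 (valence 4) → 2 H
  atom 6: C, bond orders sum to 3 (valence 4) → 1 H
  atom 7: C, bond orders sum to 4 (valence 4) → 0 H
  atom 8: N, bond orders sum to 1 (valence 3) → 2 H
  atom 9: O, bond orders sum to 2 (valence 2) → 0 H
  atom 10: C, bond orders sum to 2 (valence 4) → 2 H
  atom 11: C, bond orders sum to 2 (valence 4) → 2 H
  atom 12: C, bond orders sum to 3 (valence 4) → 1 H
  atom 13: O, bond orders sum to 1 (valence 2) → 1 H
  atom 14: C, bond orders sum to 3 (valence 4) → 1 H
  atom 15: O, bond orders sum to 1 (valence 2) → 1 H
  atom 16: C, bond orders sum to 3 (valence 4) → 1 H
  atom 17: C, bond orders sum to 2 (valence 4) → 2 H
  atom 18: C, bond orders sum to 1 (valence 4) → 3 H
  atom 19: C, bond orders sum to 4 (valence 4) → 0 H
  atom 20: O, bond orders sum to 2 (valence 2) → 0 H
  atom 21: O, bond orders sum to 2 (valence 2) → 0 H
  atom 22: C, bond orders sum to 1 (valence 4) → 3 H
Totals → C:16, H:31, N:1, O:5.

C16H31NO5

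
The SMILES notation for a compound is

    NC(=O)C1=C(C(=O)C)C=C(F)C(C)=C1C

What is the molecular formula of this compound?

C11H12FNO2

Walk through each heavy atom and fill implicit hydrogens from standard valence (C 4, N 3, O 2, S 2, halogen 1):
  atom 1: N, bond orders sum to 1 (valence 3) → 2 H
  atom 2: C, bond orders sum to 4 (valence 4) → 0 H
  atom 3: O, bond orders sum to 2 (valence 2) → 0 H
  atom 4: C, bond orders sum to 4 (valence 4) → 0 H
  atom 5: C, bond orders sum to 4 (valence 4) → 0 H
  atom 6: C, bond orders sum to 4 (valence 4) → 0 H
  atom 7: O, bond orders sum to 2 (valence 2) → 0 H
  atom 8: C, bond orders sum to 1 (valence 4) → 3 H
  atom 9: C, bond orders sum to 3 (valence 4) → 1 H
  atom 10: C, bond orders sum to 4 (valence 4) → 0 H
  atom 11: F (halogen, monovalent) → 0 H
  atom 12: C, bond orders sum to 4 (valence 4) → 0 H
  atom 13: C, bond orders sum to 1 (valence 4) → 3 H
  atom 14: C, bond orders sum to 4 (valence 4) → 0 H
  atom 15: C, bond orders sum to 1 (valence 4) → 3 H
Totals → C:11, H:12, F:1, N:1, O:2.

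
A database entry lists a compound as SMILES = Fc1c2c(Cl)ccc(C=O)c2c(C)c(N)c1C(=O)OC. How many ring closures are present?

In SMILES, each pair of matching ring-closure digits denotes one ring-closing bond; the number of such bonds equals the number of independent rings.
Ring-closure bonds here: 2.

2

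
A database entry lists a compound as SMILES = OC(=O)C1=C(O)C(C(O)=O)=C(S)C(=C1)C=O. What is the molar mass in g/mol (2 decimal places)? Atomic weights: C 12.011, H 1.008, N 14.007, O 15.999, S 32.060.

First, the molecular formula is C9H6O6S (counting implicit H from valence).
  C: 9 × 12.011 = 108.099
  H: 6 × 1.008 = 6.048
  O: 6 × 15.999 = 95.994
  S: 1 × 32.060 = 32.060
Sum: 9×12.011 + 6×1.008 + 6×15.999 + 1×32.060 = 242.201 → 242.20 g/mol.

242.20 g/mol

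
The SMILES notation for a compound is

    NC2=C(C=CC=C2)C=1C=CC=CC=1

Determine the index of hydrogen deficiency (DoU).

8

Degree of unsaturation = (number of rings) + (number of π bonds).
Ring closures in the SMILES: 2.
π bonds: 6 double bonds (each 1 DoU) → 6 DoU from unsaturation.
Total DoU = 2 + 6 = 8.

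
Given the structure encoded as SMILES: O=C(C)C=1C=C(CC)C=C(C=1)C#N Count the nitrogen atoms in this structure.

1

Scan the SMILES for N atoms (remember two-letter symbols like Cl and Br are single atoms).
Nitrogen count: 1.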